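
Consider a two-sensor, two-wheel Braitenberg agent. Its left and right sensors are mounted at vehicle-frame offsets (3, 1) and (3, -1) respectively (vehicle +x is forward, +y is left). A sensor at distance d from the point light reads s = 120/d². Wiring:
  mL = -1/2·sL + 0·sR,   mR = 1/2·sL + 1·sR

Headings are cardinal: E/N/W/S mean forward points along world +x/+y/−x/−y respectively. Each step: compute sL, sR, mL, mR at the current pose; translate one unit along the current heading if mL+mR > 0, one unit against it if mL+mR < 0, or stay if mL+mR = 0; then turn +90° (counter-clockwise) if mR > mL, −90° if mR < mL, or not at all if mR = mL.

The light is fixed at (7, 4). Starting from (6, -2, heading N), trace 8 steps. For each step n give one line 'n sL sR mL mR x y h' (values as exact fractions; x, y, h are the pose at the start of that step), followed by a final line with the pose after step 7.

n=0: pose=(6,-2,N); sL=120/13, sR=40/3; mL=-60/13, mR=700/39; mL+mR=40/3 → advance +1; mR−mL=880/39 → turn +1·90°
n=1: pose=(6,-1,W); sL=30/13, sR=15/4; mL=-15/13, mR=255/52; mL+mR=15/4 → advance +1; mR−mL=315/52 → turn +1·90°
n=2: pose=(5,-1,S); sL=24/13, sR=120/73; mL=-12/13, mR=2436/949; mL+mR=120/73 → advance +1; mR−mL=3312/949 → turn +1·90°
n=3: pose=(5,-2,E); sL=60/13, sR=12/5; mL=-30/13, mR=306/65; mL+mR=12/5 → advance +1; mR−mL=456/65 → turn +1·90°
n=4: pose=(6,-2,N); sL=120/13, sR=40/3; mL=-60/13, mR=700/39; mL+mR=40/3 → advance +1; mR−mL=880/39 → turn +1·90°
n=5: pose=(6,-1,W); sL=30/13, sR=15/4; mL=-15/13, mR=255/52; mL+mR=15/4 → advance +1; mR−mL=315/52 → turn +1·90°
n=6: pose=(5,-1,S); sL=24/13, sR=120/73; mL=-12/13, mR=2436/949; mL+mR=120/73 → advance +1; mR−mL=3312/949 → turn +1·90°
n=7: pose=(5,-2,E); sL=60/13, sR=12/5; mL=-30/13, mR=306/65; mL+mR=12/5 → advance +1; mR−mL=456/65 → turn +1·90°

0 120/13 40/3 -60/13 700/39 6 -2 N
1 30/13 15/4 -15/13 255/52 6 -1 W
2 24/13 120/73 -12/13 2436/949 5 -1 S
3 60/13 12/5 -30/13 306/65 5 -2 E
4 120/13 40/3 -60/13 700/39 6 -2 N
5 30/13 15/4 -15/13 255/52 6 -1 W
6 24/13 120/73 -12/13 2436/949 5 -1 S
7 60/13 12/5 -30/13 306/65 5 -2 E
final 6 -2 N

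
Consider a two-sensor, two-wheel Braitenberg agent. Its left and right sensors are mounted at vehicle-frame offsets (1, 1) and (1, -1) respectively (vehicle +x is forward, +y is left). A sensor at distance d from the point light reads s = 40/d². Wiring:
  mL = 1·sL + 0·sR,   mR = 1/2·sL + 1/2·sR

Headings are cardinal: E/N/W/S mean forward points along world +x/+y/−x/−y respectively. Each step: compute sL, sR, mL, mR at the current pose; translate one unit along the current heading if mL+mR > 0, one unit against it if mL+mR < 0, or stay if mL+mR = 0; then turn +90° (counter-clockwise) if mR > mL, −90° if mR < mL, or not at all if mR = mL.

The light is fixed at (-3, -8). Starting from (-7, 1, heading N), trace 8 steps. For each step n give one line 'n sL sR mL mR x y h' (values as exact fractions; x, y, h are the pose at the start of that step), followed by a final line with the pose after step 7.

0 8/25 40/109 8/25 936/2725 -7 1 N
1 20/53 20/73 20/53 1260/3869 -7 2 W
2 40/157 40/137 40/157 5880/21509 -8 2 N
3 5/17 2/9 5/17 79/306 -8 3 W
4 40/193 40/169 40/193 7240/32617 -9 3 N
5 4/17 20/109 4/17 388/1853 -9 4 W
6 40/233 8/41 40/233 1752/9553 -10 4 N
7 5/26 2/13 5/26 9/52 -10 5 W
final -11 5 N

n=0: pose=(-7,1,N); sL=8/25, sR=40/109; mL=8/25, mR=936/2725; mL+mR=1808/2725 → advance +1; mR−mL=64/2725 → turn +1·90°
n=1: pose=(-7,2,W); sL=20/53, sR=20/73; mL=20/53, mR=1260/3869; mL+mR=2720/3869 → advance +1; mR−mL=-200/3869 → turn -1·90°
n=2: pose=(-8,2,N); sL=40/157, sR=40/137; mL=40/157, mR=5880/21509; mL+mR=11360/21509 → advance +1; mR−mL=400/21509 → turn +1·90°
n=3: pose=(-8,3,W); sL=5/17, sR=2/9; mL=5/17, mR=79/306; mL+mR=169/306 → advance +1; mR−mL=-11/306 → turn -1·90°
n=4: pose=(-9,3,N); sL=40/193, sR=40/169; mL=40/193, mR=7240/32617; mL+mR=14000/32617 → advance +1; mR−mL=480/32617 → turn +1·90°
n=5: pose=(-9,4,W); sL=4/17, sR=20/109; mL=4/17, mR=388/1853; mL+mR=824/1853 → advance +1; mR−mL=-48/1853 → turn -1·90°
n=6: pose=(-10,4,N); sL=40/233, sR=8/41; mL=40/233, mR=1752/9553; mL+mR=3392/9553 → advance +1; mR−mL=112/9553 → turn +1·90°
n=7: pose=(-10,5,W); sL=5/26, sR=2/13; mL=5/26, mR=9/52; mL+mR=19/52 → advance +1; mR−mL=-1/52 → turn -1·90°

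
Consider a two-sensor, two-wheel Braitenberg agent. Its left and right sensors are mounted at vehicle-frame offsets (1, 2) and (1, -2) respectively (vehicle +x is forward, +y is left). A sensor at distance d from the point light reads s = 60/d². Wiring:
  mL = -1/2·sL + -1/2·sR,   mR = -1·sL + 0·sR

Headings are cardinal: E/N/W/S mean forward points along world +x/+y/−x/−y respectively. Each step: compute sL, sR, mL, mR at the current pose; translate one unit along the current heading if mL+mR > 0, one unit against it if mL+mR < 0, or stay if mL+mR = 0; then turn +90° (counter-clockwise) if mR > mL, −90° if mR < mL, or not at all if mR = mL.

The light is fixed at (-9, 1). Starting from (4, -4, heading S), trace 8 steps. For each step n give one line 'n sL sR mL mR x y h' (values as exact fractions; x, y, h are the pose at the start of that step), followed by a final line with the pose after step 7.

0 20/87 60/157 -4180/13659 -20/87 4 -4 S
1 3/10 15/58 -81/290 -3/10 4 -3 E
2 60/221 12/25 -2076/5525 -60/221 3 -3 S
3 6/17 30/97 -546/1649 -6/17 3 -2 E
4 12/37 60/97 -1692/3589 -12/37 2 -2 S
5 5/12 3/8 -19/48 -5/12 2 -1 E
6 20/51 60/73 -2260/3723 -20/51 1 -1 S
7 30/61 6/13 -378/793 -30/61 1 0 E
final 0 0 S

n=0: pose=(4,-4,S); sL=20/87, sR=60/157; mL=-4180/13659, mR=-20/87; mL+mR=-2440/4553 → advance -1; mR−mL=1040/13659 → turn +1·90°
n=1: pose=(4,-3,E); sL=3/10, sR=15/58; mL=-81/290, mR=-3/10; mL+mR=-84/145 → advance -1; mR−mL=-3/145 → turn -1·90°
n=2: pose=(3,-3,S); sL=60/221, sR=12/25; mL=-2076/5525, mR=-60/221; mL+mR=-3576/5525 → advance -1; mR−mL=576/5525 → turn +1·90°
n=3: pose=(3,-2,E); sL=6/17, sR=30/97; mL=-546/1649, mR=-6/17; mL+mR=-1128/1649 → advance -1; mR−mL=-36/1649 → turn -1·90°
n=4: pose=(2,-2,S); sL=12/37, sR=60/97; mL=-1692/3589, mR=-12/37; mL+mR=-2856/3589 → advance -1; mR−mL=528/3589 → turn +1·90°
n=5: pose=(2,-1,E); sL=5/12, sR=3/8; mL=-19/48, mR=-5/12; mL+mR=-13/16 → advance -1; mR−mL=-1/48 → turn -1·90°
n=6: pose=(1,-1,S); sL=20/51, sR=60/73; mL=-2260/3723, mR=-20/51; mL+mR=-1240/1241 → advance -1; mR−mL=800/3723 → turn +1·90°
n=7: pose=(1,0,E); sL=30/61, sR=6/13; mL=-378/793, mR=-30/61; mL+mR=-768/793 → advance -1; mR−mL=-12/793 → turn -1·90°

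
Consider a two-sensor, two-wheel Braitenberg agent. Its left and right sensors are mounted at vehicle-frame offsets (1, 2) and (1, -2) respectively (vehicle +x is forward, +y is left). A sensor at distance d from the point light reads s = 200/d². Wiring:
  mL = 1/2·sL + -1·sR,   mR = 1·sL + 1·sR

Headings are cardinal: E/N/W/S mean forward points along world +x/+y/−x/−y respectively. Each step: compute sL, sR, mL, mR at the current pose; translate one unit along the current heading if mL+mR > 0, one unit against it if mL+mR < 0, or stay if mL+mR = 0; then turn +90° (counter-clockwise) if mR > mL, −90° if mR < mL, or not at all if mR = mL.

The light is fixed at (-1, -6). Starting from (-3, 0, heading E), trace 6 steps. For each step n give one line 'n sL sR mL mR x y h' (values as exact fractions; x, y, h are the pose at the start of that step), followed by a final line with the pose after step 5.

0 40/13 200/17 -2260/221 3280/221 -3 0 E
1 100/29 4 -66/29 216/29 -2 0 N
2 200/29 40/17 540/493 4560/493 -2 1 W
3 50/9 50/13 -125/117 1100/117 -3 1 S
4 40/13 200/17 -2260/221 3280/221 -3 0 E
5 100/29 4 -66/29 216/29 -2 0 N
final -2 1 W

n=0: pose=(-3,0,E); sL=40/13, sR=200/17; mL=-2260/221, mR=3280/221; mL+mR=60/13 → advance +1; mR−mL=5540/221 → turn +1·90°
n=1: pose=(-2,0,N); sL=100/29, sR=4; mL=-66/29, mR=216/29; mL+mR=150/29 → advance +1; mR−mL=282/29 → turn +1·90°
n=2: pose=(-2,1,W); sL=200/29, sR=40/17; mL=540/493, mR=4560/493; mL+mR=300/29 → advance +1; mR−mL=4020/493 → turn +1·90°
n=3: pose=(-3,1,S); sL=50/9, sR=50/13; mL=-125/117, mR=1100/117; mL+mR=25/3 → advance +1; mR−mL=1225/117 → turn +1·90°
n=4: pose=(-3,0,E); sL=40/13, sR=200/17; mL=-2260/221, mR=3280/221; mL+mR=60/13 → advance +1; mR−mL=5540/221 → turn +1·90°
n=5: pose=(-2,0,N); sL=100/29, sR=4; mL=-66/29, mR=216/29; mL+mR=150/29 → advance +1; mR−mL=282/29 → turn +1·90°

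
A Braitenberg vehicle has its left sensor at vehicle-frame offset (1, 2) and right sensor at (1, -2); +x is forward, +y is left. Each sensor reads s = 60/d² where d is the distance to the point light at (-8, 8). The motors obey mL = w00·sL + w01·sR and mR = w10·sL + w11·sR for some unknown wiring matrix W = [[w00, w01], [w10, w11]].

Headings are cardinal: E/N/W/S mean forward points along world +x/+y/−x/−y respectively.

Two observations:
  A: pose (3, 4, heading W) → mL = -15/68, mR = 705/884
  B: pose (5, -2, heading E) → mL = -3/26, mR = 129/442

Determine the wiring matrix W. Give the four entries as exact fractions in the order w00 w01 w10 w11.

obs A: pose=(3,4,W) → sL=15/34, sR=15/26, mL=-15/68, mR=705/884
obs B: pose=(5,-2,E) → sL=3/13, sR=3/17, mL=-3/26, mR=129/442
sensor matrix S = [[15/34, 15/26], [3/13, 3/17]]; det S = -2700/48841
solve [mL_A; mL_B] = S·[w00; w01] and [mR_A; mR_B] = S·[w10; w11]:
  w00 = -1/2, w01 = 0, w10 = 1/2, w11 = 1

-1/2 0 1/2 1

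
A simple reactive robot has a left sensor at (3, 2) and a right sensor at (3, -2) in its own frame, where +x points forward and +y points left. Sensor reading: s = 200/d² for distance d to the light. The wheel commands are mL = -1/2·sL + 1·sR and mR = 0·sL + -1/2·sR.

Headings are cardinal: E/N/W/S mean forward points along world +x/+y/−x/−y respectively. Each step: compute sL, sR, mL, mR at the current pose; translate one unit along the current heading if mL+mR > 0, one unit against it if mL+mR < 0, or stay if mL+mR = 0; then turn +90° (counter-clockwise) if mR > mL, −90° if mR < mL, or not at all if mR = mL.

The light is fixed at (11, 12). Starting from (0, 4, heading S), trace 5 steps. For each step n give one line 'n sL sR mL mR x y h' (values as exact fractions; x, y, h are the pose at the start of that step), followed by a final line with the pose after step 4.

0 100/101 20/29 570/2929 -10/29 0 4 S
1 200/277 200/221 33300/61217 -100/221 0 5 W
2 50/53 50/29 1925/1537 -25/29 -1 5 N
3 200/97 40/29 980/2813 -20/29 -1 6 E
4 100/101 100/153 2450/15453 -50/153 -2 6 S
final -2 7 W

n=0: pose=(0,4,S); sL=100/101, sR=20/29; mL=570/2929, mR=-10/29; mL+mR=-440/2929 → advance -1; mR−mL=-1580/2929 → turn -1·90°
n=1: pose=(0,5,W); sL=200/277, sR=200/221; mL=33300/61217, mR=-100/221; mL+mR=5600/61217 → advance +1; mR−mL=-61000/61217 → turn -1·90°
n=2: pose=(-1,5,N); sL=50/53, sR=50/29; mL=1925/1537, mR=-25/29; mL+mR=600/1537 → advance +1; mR−mL=-3250/1537 → turn -1·90°
n=3: pose=(-1,6,E); sL=200/97, sR=40/29; mL=980/2813, mR=-20/29; mL+mR=-960/2813 → advance -1; mR−mL=-2920/2813 → turn -1·90°
n=4: pose=(-2,6,S); sL=100/101, sR=100/153; mL=2450/15453, mR=-50/153; mL+mR=-2600/15453 → advance -1; mR−mL=-2500/5151 → turn -1·90°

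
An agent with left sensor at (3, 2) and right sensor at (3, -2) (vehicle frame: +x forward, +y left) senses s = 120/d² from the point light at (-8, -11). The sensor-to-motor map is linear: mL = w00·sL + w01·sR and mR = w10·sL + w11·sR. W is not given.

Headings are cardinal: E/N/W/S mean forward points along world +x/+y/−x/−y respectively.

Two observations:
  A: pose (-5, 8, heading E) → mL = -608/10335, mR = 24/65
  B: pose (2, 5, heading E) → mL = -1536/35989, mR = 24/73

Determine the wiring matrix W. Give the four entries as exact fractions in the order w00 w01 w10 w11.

1/2 -1/2 0 1

obs A: pose=(-5,8,E) → sL=40/159, sR=24/65, mL=-608/10335, mR=24/65
obs B: pose=(2,5,E) → sL=120/493, sR=24/73, mL=-1536/35989, mR=24/73
sensor matrix S = [[40/159, 24/65], [120/493, 24/73]]; det S = -177664/24796421
solve [mL_A; mL_B] = S·[w00; w01] and [mR_A; mR_B] = S·[w10; w11]:
  w00 = 1/2, w01 = -1/2, w10 = 0, w11 = 1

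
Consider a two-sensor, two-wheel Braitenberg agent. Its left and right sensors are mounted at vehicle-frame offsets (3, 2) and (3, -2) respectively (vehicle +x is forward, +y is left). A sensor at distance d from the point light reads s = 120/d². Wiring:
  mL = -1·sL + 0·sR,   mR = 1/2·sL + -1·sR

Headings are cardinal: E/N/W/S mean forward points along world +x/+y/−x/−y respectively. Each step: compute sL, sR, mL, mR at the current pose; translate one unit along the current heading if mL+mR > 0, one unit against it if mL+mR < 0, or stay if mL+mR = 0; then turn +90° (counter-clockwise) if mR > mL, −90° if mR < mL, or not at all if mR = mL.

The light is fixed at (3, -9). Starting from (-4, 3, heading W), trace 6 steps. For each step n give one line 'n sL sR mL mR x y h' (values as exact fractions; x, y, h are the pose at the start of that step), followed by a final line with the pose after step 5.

n=0: pose=(-4,3,W); sL=3/5, sR=15/37; mL=-3/5, mR=-39/370; mL+mR=-261/370 → advance -1; mR−mL=183/370 → turn +1·90°
n=1: pose=(-3,3,S); sL=120/97, sR=24/29; mL=-120/97, mR=-588/2813; mL+mR=-4068/2813 → advance -1; mR−mL=2892/2813 → turn +1·90°
n=2: pose=(-3,4,E); sL=20/39, sR=12/13; mL=-20/39, mR=-2/3; mL+mR=-46/39 → advance -1; mR−mL=-2/13 → turn -1·90°
n=3: pose=(-4,4,S); sL=24/25, sR=120/181; mL=-24/25, mR=-828/4525; mL+mR=-5172/4525 → advance -1; mR−mL=3516/4525 → turn +1·90°
n=4: pose=(-4,5,E); sL=15/34, sR=3/4; mL=-15/34, mR=-9/17; mL+mR=-33/34 → advance -1; mR−mL=-3/34 → turn -1·90°
n=5: pose=(-5,5,S); sL=120/157, sR=120/221; mL=-120/157, mR=-5580/34697; mL+mR=-32100/34697 → advance -1; mR−mL=20940/34697 → turn +1·90°

0 3/5 15/37 -3/5 -39/370 -4 3 W
1 120/97 24/29 -120/97 -588/2813 -3 3 S
2 20/39 12/13 -20/39 -2/3 -3 4 E
3 24/25 120/181 -24/25 -828/4525 -4 4 S
4 15/34 3/4 -15/34 -9/17 -4 5 E
5 120/157 120/221 -120/157 -5580/34697 -5 5 S
final -5 6 E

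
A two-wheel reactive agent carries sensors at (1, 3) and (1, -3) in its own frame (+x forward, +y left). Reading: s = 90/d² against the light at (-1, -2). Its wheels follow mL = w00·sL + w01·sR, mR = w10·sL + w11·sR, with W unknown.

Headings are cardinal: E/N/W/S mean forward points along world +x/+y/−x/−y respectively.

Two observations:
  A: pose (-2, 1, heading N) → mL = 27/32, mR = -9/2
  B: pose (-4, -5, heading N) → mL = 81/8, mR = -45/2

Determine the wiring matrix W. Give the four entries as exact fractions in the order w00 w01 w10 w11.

obs A: pose=(-2,1,N) → sL=45/16, sR=9/2, mL=27/32, mR=-9/2
obs B: pose=(-4,-5,N) → sL=9/4, sR=45/2, mL=81/8, mR=-45/2
sensor matrix S = [[45/16, 9/2], [9/4, 45/2]]; det S = 1701/32
solve [mL_A; mL_B] = S·[w00; w01] and [mR_A; mR_B] = S·[w10; w11]:
  w00 = -1/2, w01 = 1/2, w10 = 0, w11 = -1

-1/2 1/2 0 -1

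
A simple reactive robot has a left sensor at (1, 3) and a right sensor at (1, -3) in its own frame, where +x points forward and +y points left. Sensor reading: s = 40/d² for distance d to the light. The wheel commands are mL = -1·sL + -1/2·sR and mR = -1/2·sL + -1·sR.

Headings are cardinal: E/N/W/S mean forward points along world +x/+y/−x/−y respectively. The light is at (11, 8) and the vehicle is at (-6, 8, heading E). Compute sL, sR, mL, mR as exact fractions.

8/53 8/53 -12/53 -12/53

left sensor world pos  = (-5, 11); dL² = 265
right sensor world pos = (-5, 5); dR² = 265
sL = 40/265 = 8/53
sR = 40/265 = 8/53
mL = -1·sL + -1/2·sR = -12/53
mR = -1/2·sL + -1·sR = -12/53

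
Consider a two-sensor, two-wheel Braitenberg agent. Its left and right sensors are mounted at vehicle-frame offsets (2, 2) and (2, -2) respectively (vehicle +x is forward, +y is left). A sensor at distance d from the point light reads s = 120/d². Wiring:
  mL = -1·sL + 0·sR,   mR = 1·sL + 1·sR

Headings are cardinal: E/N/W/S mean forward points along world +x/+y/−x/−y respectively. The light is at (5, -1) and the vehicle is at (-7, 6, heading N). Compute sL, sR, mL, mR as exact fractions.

120/277 120/181 -120/277 54960/50137

left sensor world pos  = (-9, 8); dL² = 277
right sensor world pos = (-5, 8); dR² = 181
sL = 120/277 = 120/277
sR = 120/181 = 120/181
mL = -1·sL + 0·sR = -120/277
mR = 1·sL + 1·sR = 54960/50137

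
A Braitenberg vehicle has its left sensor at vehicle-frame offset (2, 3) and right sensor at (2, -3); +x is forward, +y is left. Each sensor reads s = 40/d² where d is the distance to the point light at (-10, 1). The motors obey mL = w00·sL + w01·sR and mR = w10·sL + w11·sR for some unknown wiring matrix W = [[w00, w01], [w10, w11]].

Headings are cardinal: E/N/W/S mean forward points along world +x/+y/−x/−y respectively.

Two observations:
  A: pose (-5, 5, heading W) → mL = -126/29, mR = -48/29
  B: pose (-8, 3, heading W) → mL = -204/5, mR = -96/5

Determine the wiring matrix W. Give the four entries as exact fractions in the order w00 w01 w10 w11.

-1 -1/2 -1/2 1/2

obs A: pose=(-5,5,W) → sL=4, sR=20/29, mL=-126/29, mR=-48/29
obs B: pose=(-8,3,W) → sL=40, sR=8/5, mL=-204/5, mR=-96/5
sensor matrix S = [[4, 20/29], [40, 8/5]]; det S = -3072/145
solve [mL_A; mL_B] = S·[w00; w01] and [mR_A; mR_B] = S·[w10; w11]:
  w00 = -1, w01 = -1/2, w10 = -1/2, w11 = 1/2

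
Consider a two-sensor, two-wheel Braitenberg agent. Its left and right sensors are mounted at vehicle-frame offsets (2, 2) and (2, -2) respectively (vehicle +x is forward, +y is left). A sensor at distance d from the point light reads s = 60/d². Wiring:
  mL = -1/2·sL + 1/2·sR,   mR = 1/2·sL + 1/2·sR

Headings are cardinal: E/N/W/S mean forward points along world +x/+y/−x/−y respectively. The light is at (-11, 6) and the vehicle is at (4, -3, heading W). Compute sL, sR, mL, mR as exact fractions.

6/29 30/109 108/3161 762/3161

left sensor world pos  = (2, -5); dL² = 290
right sensor world pos = (2, -1); dR² = 218
sL = 60/290 = 6/29
sR = 60/218 = 30/109
mL = -1/2·sL + 1/2·sR = 108/3161
mR = 1/2·sL + 1/2·sR = 762/3161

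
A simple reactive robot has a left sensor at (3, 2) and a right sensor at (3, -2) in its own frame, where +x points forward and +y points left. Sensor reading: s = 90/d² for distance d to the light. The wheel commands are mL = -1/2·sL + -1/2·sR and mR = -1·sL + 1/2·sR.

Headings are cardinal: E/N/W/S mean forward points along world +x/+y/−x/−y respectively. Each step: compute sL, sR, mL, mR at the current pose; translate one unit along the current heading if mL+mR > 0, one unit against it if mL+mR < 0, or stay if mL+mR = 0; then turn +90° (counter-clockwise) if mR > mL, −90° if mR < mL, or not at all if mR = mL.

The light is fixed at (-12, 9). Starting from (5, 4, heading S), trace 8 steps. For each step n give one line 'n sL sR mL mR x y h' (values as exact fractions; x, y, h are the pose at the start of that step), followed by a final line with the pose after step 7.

n=0: pose=(5,4,S); sL=18/85, sR=90/289; mL=-378/1445, mR=-81/1445; mL+mR=-27/85 → advance -1; mR−mL=297/1445 → turn +1·90°
n=1: pose=(5,5,E); sL=45/202, sR=45/218; mL=-4725/22018, mR=-5265/44036; mL+mR=-135/404 → advance -1; mR−mL=4185/44036 → turn +1·90°
n=2: pose=(4,5,N); sL=90/197, sR=18/65; mL=-4698/12805, mR=-4077/12805; mL+mR=-135/197 → advance -1; mR−mL=621/12805 → turn +1·90°
n=3: pose=(4,4,W); sL=45/109, sR=45/89; mL=-4455/9701, mR=-3105/19402; mL+mR=-135/218 → advance -1; mR−mL=5805/19402 → turn +1·90°
n=4: pose=(5,4,S); sL=18/85, sR=90/289; mL=-378/1445, mR=-81/1445; mL+mR=-27/85 → advance -1; mR−mL=297/1445 → turn +1·90°
n=5: pose=(5,5,E); sL=45/202, sR=45/218; mL=-4725/22018, mR=-5265/44036; mL+mR=-135/404 → advance -1; mR−mL=4185/44036 → turn +1·90°
n=6: pose=(4,5,N); sL=90/197, sR=18/65; mL=-4698/12805, mR=-4077/12805; mL+mR=-135/197 → advance -1; mR−mL=621/12805 → turn +1·90°
n=7: pose=(4,4,W); sL=45/109, sR=45/89; mL=-4455/9701, mR=-3105/19402; mL+mR=-135/218 → advance -1; mR−mL=5805/19402 → turn +1·90°

0 18/85 90/289 -378/1445 -81/1445 5 4 S
1 45/202 45/218 -4725/22018 -5265/44036 5 5 E
2 90/197 18/65 -4698/12805 -4077/12805 4 5 N
3 45/109 45/89 -4455/9701 -3105/19402 4 4 W
4 18/85 90/289 -378/1445 -81/1445 5 4 S
5 45/202 45/218 -4725/22018 -5265/44036 5 5 E
6 90/197 18/65 -4698/12805 -4077/12805 4 5 N
7 45/109 45/89 -4455/9701 -3105/19402 4 4 W
final 5 4 S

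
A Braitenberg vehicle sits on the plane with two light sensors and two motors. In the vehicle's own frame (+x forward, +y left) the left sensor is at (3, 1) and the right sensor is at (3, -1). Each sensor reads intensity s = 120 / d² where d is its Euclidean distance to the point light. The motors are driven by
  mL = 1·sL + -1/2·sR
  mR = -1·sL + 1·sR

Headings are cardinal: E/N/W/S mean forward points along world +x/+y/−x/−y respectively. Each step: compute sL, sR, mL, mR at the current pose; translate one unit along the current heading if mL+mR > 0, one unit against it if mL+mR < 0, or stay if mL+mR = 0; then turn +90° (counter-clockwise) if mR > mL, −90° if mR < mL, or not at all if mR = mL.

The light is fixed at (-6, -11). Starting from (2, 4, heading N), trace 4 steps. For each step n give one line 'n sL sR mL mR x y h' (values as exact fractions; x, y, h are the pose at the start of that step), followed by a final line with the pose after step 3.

0 120/373 8/27 1748/10071 -256/10071 2 4 N
1 12/41 60/173 846/7093 384/7093 2 5 E
2 120/269 120/233 11820/62677 4320/62677 3 5 S
3 15/29 30/73 660/2117 -225/2117 3 4 W
final 2 4 N

n=0: pose=(2,4,N); sL=120/373, sR=8/27; mL=1748/10071, mR=-256/10071; mL+mR=4/27 → advance +1; mR−mL=-668/3357 → turn -1·90°
n=1: pose=(2,5,E); sL=12/41, sR=60/173; mL=846/7093, mR=384/7093; mL+mR=30/173 → advance +1; mR−mL=-462/7093 → turn -1·90°
n=2: pose=(3,5,S); sL=120/269, sR=120/233; mL=11820/62677, mR=4320/62677; mL+mR=60/233 → advance +1; mR−mL=-7500/62677 → turn -1·90°
n=3: pose=(3,4,W); sL=15/29, sR=30/73; mL=660/2117, mR=-225/2117; mL+mR=15/73 → advance +1; mR−mL=-885/2117 → turn -1·90°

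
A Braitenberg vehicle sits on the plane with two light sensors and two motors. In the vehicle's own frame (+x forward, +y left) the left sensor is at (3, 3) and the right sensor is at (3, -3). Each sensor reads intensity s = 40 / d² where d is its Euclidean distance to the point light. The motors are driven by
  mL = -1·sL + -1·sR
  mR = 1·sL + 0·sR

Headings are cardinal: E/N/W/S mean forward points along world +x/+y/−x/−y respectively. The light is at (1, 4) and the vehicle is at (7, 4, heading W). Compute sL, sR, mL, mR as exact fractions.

20/9 20/9 -40/9 20/9

left sensor world pos  = (4, 1); dL² = 18
right sensor world pos = (4, 7); dR² = 18
sL = 40/18 = 20/9
sR = 40/18 = 20/9
mL = -1·sL + -1·sR = -40/9
mR = 1·sL + 0·sR = 20/9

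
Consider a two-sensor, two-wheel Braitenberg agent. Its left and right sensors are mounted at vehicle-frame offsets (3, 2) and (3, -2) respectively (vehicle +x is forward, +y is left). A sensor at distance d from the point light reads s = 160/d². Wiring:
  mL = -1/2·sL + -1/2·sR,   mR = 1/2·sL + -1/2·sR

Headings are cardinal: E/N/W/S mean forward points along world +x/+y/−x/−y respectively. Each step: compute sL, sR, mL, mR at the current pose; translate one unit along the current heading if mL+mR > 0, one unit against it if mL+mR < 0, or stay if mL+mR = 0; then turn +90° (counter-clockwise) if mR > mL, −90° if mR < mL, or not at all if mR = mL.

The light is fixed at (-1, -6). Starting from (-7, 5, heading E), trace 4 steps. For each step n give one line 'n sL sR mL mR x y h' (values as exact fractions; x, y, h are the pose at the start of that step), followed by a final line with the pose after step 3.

n=0: pose=(-7,5,E); sL=80/89, sR=16/9; mL=-1072/801, mR=-352/801; mL+mR=-16/9 → advance -1; mR−mL=80/89 → turn +1·90°
n=1: pose=(-8,5,N); sL=160/277, sR=160/221; mL=-39840/61217, mR=-4480/61217; mL+mR=-160/221 → advance -1; mR−mL=160/277 → turn +1·90°
n=2: pose=(-8,4,W); sL=40/41, sR=40/61; mL=-2040/2501, mR=400/2501; mL+mR=-40/61 → advance -1; mR−mL=40/41 → turn +1·90°
n=3: pose=(-7,4,S); sL=32/13, sR=160/113; mL=-2848/1469, mR=768/1469; mL+mR=-160/113 → advance -1; mR−mL=32/13 → turn +1·90°

0 80/89 16/9 -1072/801 -352/801 -7 5 E
1 160/277 160/221 -39840/61217 -4480/61217 -8 5 N
2 40/41 40/61 -2040/2501 400/2501 -8 4 W
3 32/13 160/113 -2848/1469 768/1469 -7 4 S
final -7 5 E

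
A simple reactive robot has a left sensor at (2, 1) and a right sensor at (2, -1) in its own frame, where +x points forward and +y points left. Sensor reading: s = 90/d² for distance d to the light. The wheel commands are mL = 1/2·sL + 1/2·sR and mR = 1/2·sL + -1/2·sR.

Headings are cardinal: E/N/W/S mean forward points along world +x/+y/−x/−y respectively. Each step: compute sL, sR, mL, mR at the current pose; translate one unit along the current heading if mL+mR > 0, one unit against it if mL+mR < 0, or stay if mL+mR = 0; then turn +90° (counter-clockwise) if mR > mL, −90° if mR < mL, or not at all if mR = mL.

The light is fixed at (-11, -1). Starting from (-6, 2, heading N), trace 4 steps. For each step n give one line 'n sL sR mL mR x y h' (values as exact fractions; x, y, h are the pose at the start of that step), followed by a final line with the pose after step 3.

n=0: pose=(-6,2,N); sL=90/41, sR=90/61; mL=4590/2501, mR=900/2501; mL+mR=90/41 → advance +1; mR−mL=-90/61 → turn -1·90°
n=1: pose=(-6,3,E); sL=45/37, sR=45/29; mL=1485/1073, mR=-180/1073; mL+mR=45/37 → advance +1; mR−mL=-45/29 → turn -1·90°
n=2: pose=(-5,3,S); sL=90/53, sR=90/29; mL=3690/1537, mR=-1080/1537; mL+mR=90/53 → advance +1; mR−mL=-90/29 → turn -1·90°
n=3: pose=(-5,2,W); sL=9/2, sR=45/16; mL=117/32, mR=27/32; mL+mR=9/2 → advance +1; mR−mL=-45/16 → turn -1·90°

0 90/41 90/61 4590/2501 900/2501 -6 2 N
1 45/37 45/29 1485/1073 -180/1073 -6 3 E
2 90/53 90/29 3690/1537 -1080/1537 -5 3 S
3 9/2 45/16 117/32 27/32 -5 2 W
final -6 2 N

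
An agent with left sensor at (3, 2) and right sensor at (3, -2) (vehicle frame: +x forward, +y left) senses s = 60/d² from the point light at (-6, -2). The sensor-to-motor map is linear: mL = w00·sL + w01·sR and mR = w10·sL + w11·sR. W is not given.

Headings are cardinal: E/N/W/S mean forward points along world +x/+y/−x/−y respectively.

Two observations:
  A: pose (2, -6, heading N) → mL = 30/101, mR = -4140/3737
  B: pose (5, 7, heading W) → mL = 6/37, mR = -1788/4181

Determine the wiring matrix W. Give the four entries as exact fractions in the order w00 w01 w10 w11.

obs A: pose=(2,-6,N) → sL=60/37, sR=60/101, mL=30/101, mR=-4140/3737
obs B: pose=(5,7,W) → sL=60/113, sR=12/37, mL=6/37, mR=-1788/4181
sensor matrix S = [[60/37, 60/101], [60/113, 12/37]]; det S = 3288960/15624397
solve [mL_A; mL_B] = S·[w00; w01] and [mR_A; mR_B] = S·[w10; w11]:
  w00 = 0, w01 = 1/2, w10 = -1/2, w11 = -1/2

0 1/2 -1/2 -1/2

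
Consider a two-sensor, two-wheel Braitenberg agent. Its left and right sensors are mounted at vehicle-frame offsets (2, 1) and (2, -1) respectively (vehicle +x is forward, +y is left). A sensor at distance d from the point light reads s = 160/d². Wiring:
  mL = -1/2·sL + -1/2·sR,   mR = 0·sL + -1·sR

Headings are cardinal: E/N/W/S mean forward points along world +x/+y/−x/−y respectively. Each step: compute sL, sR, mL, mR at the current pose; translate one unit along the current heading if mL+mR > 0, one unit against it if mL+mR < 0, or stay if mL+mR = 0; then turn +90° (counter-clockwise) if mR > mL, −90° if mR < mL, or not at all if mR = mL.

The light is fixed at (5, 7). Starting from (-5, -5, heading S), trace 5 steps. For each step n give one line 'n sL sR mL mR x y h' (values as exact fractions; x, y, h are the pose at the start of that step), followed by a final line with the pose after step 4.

n=0: pose=(-5,-5,S); sL=160/277, sR=160/317; mL=-47520/87809, mR=-160/317; mL+mR=-91840/87809 → advance -1; mR−mL=3200/87809 → turn +1·90°
n=1: pose=(-5,-4,E); sL=40/41, sR=10/13; mL=-465/533, mR=-10/13; mL+mR=-875/533 → advance -1; mR−mL=55/533 → turn +1·90°
n=2: pose=(-6,-4,N); sL=32/45, sR=160/181; mL=-6496/8145, mR=-160/181; mL+mR=-13696/8145 → advance -1; mR−mL=-704/8145 → turn -1·90°
n=3: pose=(-6,-5,E); sL=80/101, sR=16/25; mL=-1808/2525, mR=-16/25; mL+mR=-3424/2525 → advance -1; mR−mL=192/2525 → turn +1·90°
n=4: pose=(-7,-5,N); sL=160/269, sR=160/221; mL=-39200/59449, mR=-160/221; mL+mR=-82240/59449 → advance -1; mR−mL=-3840/59449 → turn -1·90°

0 160/277 160/317 -47520/87809 -160/317 -5 -5 S
1 40/41 10/13 -465/533 -10/13 -5 -4 E
2 32/45 160/181 -6496/8145 -160/181 -6 -4 N
3 80/101 16/25 -1808/2525 -16/25 -6 -5 E
4 160/269 160/221 -39200/59449 -160/221 -7 -5 N
final -7 -6 E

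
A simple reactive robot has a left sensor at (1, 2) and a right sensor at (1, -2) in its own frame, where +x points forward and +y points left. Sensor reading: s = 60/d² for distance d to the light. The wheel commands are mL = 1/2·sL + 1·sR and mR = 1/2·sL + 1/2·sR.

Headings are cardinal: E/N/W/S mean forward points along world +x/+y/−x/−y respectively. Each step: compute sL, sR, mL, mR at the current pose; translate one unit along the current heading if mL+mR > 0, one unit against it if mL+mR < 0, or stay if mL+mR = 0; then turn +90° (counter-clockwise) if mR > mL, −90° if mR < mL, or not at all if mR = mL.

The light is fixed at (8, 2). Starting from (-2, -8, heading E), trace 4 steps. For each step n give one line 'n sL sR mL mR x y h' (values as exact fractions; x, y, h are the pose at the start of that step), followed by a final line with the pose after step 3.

n=0: pose=(-2,-8,E); sL=12/29, sR=4/15; mL=206/435, mR=148/435; mL+mR=118/145 → advance +1; mR−mL=-2/15 → turn -1·90°
n=1: pose=(-1,-8,S); sL=6/17, sR=30/121; mL=873/2057, mR=618/2057; mL+mR=1491/2057 → advance +1; mR−mL=-15/121 → turn -1·90°
n=2: pose=(-1,-9,W); sL=60/269, sR=60/181; mL=21570/48689, mR=13500/48689; mL+mR=35070/48689 → advance +1; mR−mL=-30/181 → turn -1·90°
n=3: pose=(-2,-9,N); sL=15/61, sR=15/41; mL=2445/5002, mR=765/2501; mL+mR=3975/5002 → advance +1; mR−mL=-15/82 → turn -1·90°

0 12/29 4/15 206/435 148/435 -2 -8 E
1 6/17 30/121 873/2057 618/2057 -1 -8 S
2 60/269 60/181 21570/48689 13500/48689 -1 -9 W
3 15/61 15/41 2445/5002 765/2501 -2 -9 N
final -2 -8 E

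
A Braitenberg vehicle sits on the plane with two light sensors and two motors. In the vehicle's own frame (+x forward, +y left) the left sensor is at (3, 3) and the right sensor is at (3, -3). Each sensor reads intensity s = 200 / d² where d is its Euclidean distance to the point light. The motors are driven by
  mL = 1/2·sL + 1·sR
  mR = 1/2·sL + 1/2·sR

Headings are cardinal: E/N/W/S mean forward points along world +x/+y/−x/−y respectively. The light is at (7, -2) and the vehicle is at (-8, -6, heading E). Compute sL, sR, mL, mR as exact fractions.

left sensor world pos  = (-5, -3); dL² = 145
right sensor world pos = (-5, -9); dR² = 193
sL = 200/145 = 40/29
sR = 200/193 = 200/193
mL = 1/2·sL + 1·sR = 9660/5597
mR = 1/2·sL + 1/2·sR = 6760/5597

40/29 200/193 9660/5597 6760/5597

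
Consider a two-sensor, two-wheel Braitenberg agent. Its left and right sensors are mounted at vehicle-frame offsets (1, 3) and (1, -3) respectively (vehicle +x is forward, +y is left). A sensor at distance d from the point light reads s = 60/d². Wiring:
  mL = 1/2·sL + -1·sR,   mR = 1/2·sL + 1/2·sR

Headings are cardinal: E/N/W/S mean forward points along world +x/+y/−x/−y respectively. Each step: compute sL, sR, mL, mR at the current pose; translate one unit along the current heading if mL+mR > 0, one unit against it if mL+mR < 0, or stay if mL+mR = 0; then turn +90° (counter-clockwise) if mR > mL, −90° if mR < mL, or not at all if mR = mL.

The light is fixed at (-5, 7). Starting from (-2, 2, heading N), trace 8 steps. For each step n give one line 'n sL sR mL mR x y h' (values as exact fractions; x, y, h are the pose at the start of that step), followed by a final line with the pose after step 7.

n=0: pose=(-2,2,N); sL=15/4, sR=15/13; mL=75/104, mR=255/104; mL+mR=165/52 → advance +1; mR−mL=45/26 → turn +1·90°
n=1: pose=(-2,3,W); sL=60/53, sR=12; mL=-606/53, mR=348/53; mL+mR=-258/53 → advance -1; mR−mL=18 → turn +1·90°
n=2: pose=(-1,3,S); sL=30/37, sR=30/13; mL=-915/481, mR=750/481; mL+mR=-165/481 → advance -1; mR−mL=45/13 → turn +1·90°
n=3: pose=(-1,4,E); sL=12/5, sR=60/61; mL=66/305, mR=516/305; mL+mR=582/305 → advance +1; mR−mL=90/61 → turn +1·90°
n=4: pose=(0,4,N); sL=15/2, sR=15/17; mL=195/68, mR=285/68; mL+mR=120/17 → advance +1; mR−mL=45/34 → turn +1·90°
n=5: pose=(0,5,W); sL=60/41, sR=60/17; mL=-1950/697, mR=1740/697; mL+mR=-210/697 → advance -1; mR−mL=90/17 → turn +1·90°
n=6: pose=(1,5,S); sL=2/3, sR=10/3; mL=-3, mR=2; mL+mR=-1 → advance -1; mR−mL=5 → turn +1·90°
n=7: pose=(1,6,E); sL=60/53, sR=12/13; mL=-246/689, mR=708/689; mL+mR=462/689 → advance +1; mR−mL=18/13 → turn +1·90°

0 15/4 15/13 75/104 255/104 -2 2 N
1 60/53 12 -606/53 348/53 -2 3 W
2 30/37 30/13 -915/481 750/481 -1 3 S
3 12/5 60/61 66/305 516/305 -1 4 E
4 15/2 15/17 195/68 285/68 0 4 N
5 60/41 60/17 -1950/697 1740/697 0 5 W
6 2/3 10/3 -3 2 1 5 S
7 60/53 12/13 -246/689 708/689 1 6 E
final 2 6 N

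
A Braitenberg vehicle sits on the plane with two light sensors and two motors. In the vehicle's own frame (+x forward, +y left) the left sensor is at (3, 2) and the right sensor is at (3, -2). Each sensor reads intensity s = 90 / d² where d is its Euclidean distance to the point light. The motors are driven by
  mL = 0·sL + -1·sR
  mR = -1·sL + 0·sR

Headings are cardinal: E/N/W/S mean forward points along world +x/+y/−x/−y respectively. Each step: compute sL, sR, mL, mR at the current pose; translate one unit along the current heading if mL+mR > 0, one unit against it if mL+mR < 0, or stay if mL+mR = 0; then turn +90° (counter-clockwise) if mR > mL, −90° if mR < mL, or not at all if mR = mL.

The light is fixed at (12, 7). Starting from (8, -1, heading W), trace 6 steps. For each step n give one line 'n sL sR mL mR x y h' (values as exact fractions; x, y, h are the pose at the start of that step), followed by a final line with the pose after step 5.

n=0: pose=(8,-1,W); sL=90/149, sR=18/17; mL=-18/17, mR=-90/149; mL+mR=-4212/2533 → advance -1; mR−mL=1152/2533 → turn +1·90°
n=1: pose=(9,-1,S); sL=45/61, sR=45/73; mL=-45/73, mR=-45/61; mL+mR=-6030/4453 → advance -1; mR−mL=-540/4453 → turn -1·90°
n=2: pose=(9,0,W); sL=10/13, sR=90/61; mL=-90/61, mR=-10/13; mL+mR=-1780/793 → advance -1; mR−mL=560/793 → turn +1·90°
n=3: pose=(10,0,S); sL=9/10, sR=45/58; mL=-45/58, mR=-9/10; mL+mR=-243/145 → advance -1; mR−mL=-18/145 → turn -1·90°
n=4: pose=(10,1,W); sL=90/89, sR=90/41; mL=-90/41, mR=-90/89; mL+mR=-11700/3649 → advance -1; mR−mL=4320/3649 → turn +1·90°
n=5: pose=(11,1,S); sL=45/41, sR=1; mL=-1, mR=-45/41; mL+mR=-86/41 → advance -1; mR−mL=-4/41 → turn -1·90°

0 90/149 18/17 -18/17 -90/149 8 -1 W
1 45/61 45/73 -45/73 -45/61 9 -1 S
2 10/13 90/61 -90/61 -10/13 9 0 W
3 9/10 45/58 -45/58 -9/10 10 0 S
4 90/89 90/41 -90/41 -90/89 10 1 W
5 45/41 1 -1 -45/41 11 1 S
final 11 2 W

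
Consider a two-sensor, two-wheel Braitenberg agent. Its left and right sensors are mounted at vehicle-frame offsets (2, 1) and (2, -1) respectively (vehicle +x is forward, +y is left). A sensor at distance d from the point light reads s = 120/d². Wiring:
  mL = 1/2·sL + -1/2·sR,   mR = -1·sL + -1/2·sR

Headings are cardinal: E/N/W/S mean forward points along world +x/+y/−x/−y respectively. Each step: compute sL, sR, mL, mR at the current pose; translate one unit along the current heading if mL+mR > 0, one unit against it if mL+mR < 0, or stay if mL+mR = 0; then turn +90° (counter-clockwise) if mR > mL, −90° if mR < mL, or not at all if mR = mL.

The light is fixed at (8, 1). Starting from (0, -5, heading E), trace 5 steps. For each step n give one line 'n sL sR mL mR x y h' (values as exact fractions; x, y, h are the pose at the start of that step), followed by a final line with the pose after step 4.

n=0: pose=(0,-5,E); sL=120/61, sR=24/17; mL=288/1037, mR=-2772/1037; mL+mR=-2484/1037 → advance -1; mR−mL=-180/61 → turn -1·90°
n=1: pose=(-1,-5,S); sL=15/16, sR=30/41; mL=135/1312, mR=-855/656; mL+mR=-1575/1312 → advance -1; mR−mL=-45/32 → turn -1·90°
n=2: pose=(-1,-4,W); sL=120/157, sR=120/137; mL=-1200/21509, mR=-25860/21509; mL+mR=-27060/21509 → advance -1; mR−mL=-180/157 → turn -1·90°
n=3: pose=(0,-4,N); sL=4/3, sR=60/29; mL=-32/87, mR=-206/87; mL+mR=-238/87 → advance -1; mR−mL=-2 → turn -1·90°
n=4: pose=(0,-5,E); sL=120/61, sR=24/17; mL=288/1037, mR=-2772/1037; mL+mR=-2484/1037 → advance -1; mR−mL=-180/61 → turn -1·90°

0 120/61 24/17 288/1037 -2772/1037 0 -5 E
1 15/16 30/41 135/1312 -855/656 -1 -5 S
2 120/157 120/137 -1200/21509 -25860/21509 -1 -4 W
3 4/3 60/29 -32/87 -206/87 0 -4 N
4 120/61 24/17 288/1037 -2772/1037 0 -5 E
final -1 -5 S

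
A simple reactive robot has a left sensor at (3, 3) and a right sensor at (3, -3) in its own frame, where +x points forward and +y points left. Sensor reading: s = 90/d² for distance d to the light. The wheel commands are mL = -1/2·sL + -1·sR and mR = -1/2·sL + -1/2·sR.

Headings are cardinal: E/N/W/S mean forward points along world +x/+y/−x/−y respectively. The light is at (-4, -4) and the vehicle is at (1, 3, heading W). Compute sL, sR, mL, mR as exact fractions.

9/2 45/52 -81/26 -279/104

left sensor world pos  = (-2, 0); dL² = 20
right sensor world pos = (-2, 6); dR² = 104
sL = 90/20 = 9/2
sR = 90/104 = 45/52
mL = -1/2·sL + -1·sR = -81/26
mR = -1/2·sL + -1/2·sR = -279/104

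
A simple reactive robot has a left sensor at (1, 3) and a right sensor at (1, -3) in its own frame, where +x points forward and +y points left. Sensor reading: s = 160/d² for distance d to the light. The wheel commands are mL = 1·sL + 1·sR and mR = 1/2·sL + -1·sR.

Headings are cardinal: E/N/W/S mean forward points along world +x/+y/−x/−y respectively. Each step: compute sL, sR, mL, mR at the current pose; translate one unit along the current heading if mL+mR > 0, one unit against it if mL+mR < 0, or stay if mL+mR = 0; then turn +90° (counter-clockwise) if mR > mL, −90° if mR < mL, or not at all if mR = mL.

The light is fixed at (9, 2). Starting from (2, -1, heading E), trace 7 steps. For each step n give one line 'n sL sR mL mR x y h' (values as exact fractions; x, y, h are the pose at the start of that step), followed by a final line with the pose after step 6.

n=0: pose=(2,-1,E); sL=40/9, sR=20/9; mL=20/3, mR=0; mL+mR=20/3 → advance +1; mR−mL=-20/3 → turn -1·90°
n=1: pose=(3,-1,S); sL=32/5, sR=160/97; mL=3904/485, mR=752/485; mL+mR=48/5 → advance +1; mR−mL=-3152/485 → turn -1·90°
n=2: pose=(3,-2,W); sL=80/49, sR=16/5; mL=1184/245, mR=-584/245; mL+mR=120/49 → advance +1; mR−mL=-1768/245 → turn -1·90°
n=3: pose=(2,-2,N); sL=160/109, sR=32/5; mL=4288/545, mR=-3088/545; mL+mR=240/109 → advance +1; mR−mL=-7376/545 → turn -1·90°
n=4: pose=(2,-1,E); sL=40/9, sR=20/9; mL=20/3, mR=0; mL+mR=20/3 → advance +1; mR−mL=-20/3 → turn -1·90°
n=5: pose=(3,-1,S); sL=32/5, sR=160/97; mL=3904/485, mR=752/485; mL+mR=48/5 → advance +1; mR−mL=-3152/485 → turn -1·90°
n=6: pose=(3,-2,W); sL=80/49, sR=16/5; mL=1184/245, mR=-584/245; mL+mR=120/49 → advance +1; mR−mL=-1768/245 → turn -1·90°

0 40/9 20/9 20/3 0 2 -1 E
1 32/5 160/97 3904/485 752/485 3 -1 S
2 80/49 16/5 1184/245 -584/245 3 -2 W
3 160/109 32/5 4288/545 -3088/545 2 -2 N
4 40/9 20/9 20/3 0 2 -1 E
5 32/5 160/97 3904/485 752/485 3 -1 S
6 80/49 16/5 1184/245 -584/245 3 -2 W
final 2 -2 N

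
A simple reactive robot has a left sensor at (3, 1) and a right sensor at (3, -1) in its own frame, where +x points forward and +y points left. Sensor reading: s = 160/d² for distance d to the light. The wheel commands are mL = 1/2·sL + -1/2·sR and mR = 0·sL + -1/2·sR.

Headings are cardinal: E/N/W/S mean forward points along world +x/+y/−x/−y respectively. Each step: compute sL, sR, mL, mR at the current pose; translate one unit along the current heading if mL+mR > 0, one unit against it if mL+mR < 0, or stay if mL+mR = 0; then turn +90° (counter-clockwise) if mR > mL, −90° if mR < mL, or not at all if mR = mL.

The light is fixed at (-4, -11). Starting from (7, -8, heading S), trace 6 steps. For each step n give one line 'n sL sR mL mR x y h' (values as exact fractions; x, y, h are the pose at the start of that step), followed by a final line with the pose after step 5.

n=0: pose=(7,-8,S); sL=10/9, sR=8/5; mL=-11/45, mR=-4/5; mL+mR=-47/45 → advance -1; mR−mL=-5/9 → turn -1·90°
n=1: pose=(7,-7,W); sL=160/73, sR=160/89; mL=1280/6497, mR=-80/89; mL+mR=-4560/6497 → advance -1; mR−mL=-80/73 → turn -1·90°
n=2: pose=(8,-7,N); sL=16/17, sR=80/109; mL=192/1853, mR=-40/109; mL+mR=-488/1853 → advance -1; mR−mL=-8/17 → turn -1·90°
n=3: pose=(8,-8,E); sL=160/241, sR=160/229; mL=-960/55189, mR=-80/229; mL+mR=-20240/55189 → advance -1; mR−mL=-80/241 → turn -1·90°
n=4: pose=(7,-8,S); sL=10/9, sR=8/5; mL=-11/45, mR=-4/5; mL+mR=-47/45 → advance -1; mR−mL=-5/9 → turn -1·90°
n=5: pose=(7,-7,W); sL=160/73, sR=160/89; mL=1280/6497, mR=-80/89; mL+mR=-4560/6497 → advance -1; mR−mL=-80/73 → turn -1·90°

0 10/9 8/5 -11/45 -4/5 7 -8 S
1 160/73 160/89 1280/6497 -80/89 7 -7 W
2 16/17 80/109 192/1853 -40/109 8 -7 N
3 160/241 160/229 -960/55189 -80/229 8 -8 E
4 10/9 8/5 -11/45 -4/5 7 -8 S
5 160/73 160/89 1280/6497 -80/89 7 -7 W
final 8 -7 N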